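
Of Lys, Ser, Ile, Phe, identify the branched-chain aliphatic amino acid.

Valine (V), leucine (L), and isoleucine (I) are the branched-chain amino acids.
Of the listed options, only Ile belongs to this group.

Ile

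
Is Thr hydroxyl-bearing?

The –OH-bearing residues are Ser, Thr (aliphatic alcohols), and Tyr (phenol).
Threonine is in this group.

Yes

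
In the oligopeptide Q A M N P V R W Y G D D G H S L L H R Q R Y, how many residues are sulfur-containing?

1

Only Cys (C) and Met (M) have a sulfur atom in the side chain.
Matching residues: M3.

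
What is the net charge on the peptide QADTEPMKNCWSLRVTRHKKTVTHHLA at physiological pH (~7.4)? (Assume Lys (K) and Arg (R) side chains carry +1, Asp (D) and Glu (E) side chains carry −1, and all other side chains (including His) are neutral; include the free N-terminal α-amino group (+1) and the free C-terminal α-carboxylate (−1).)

+3

Positive (K, R): K8, R14, R17, K19, K20 → +5.
Negative (D, E): D3, E5 → −2.
The N-terminus (+1) and C-terminus (−1) cancel.
Net charge = (+5) + (−2) = +3.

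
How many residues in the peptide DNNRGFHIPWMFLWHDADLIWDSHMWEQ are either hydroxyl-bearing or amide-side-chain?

Hydroxyl-bearing: S, T, Y. Amide-side-chain: N, Q.
Hydroxyl-bearing residues here: S23 (1).
Amide-side-chain residues here: N2, N3, Q28 (3).
The two groups share no amino acid, so total = 1 + 3 = 4.

4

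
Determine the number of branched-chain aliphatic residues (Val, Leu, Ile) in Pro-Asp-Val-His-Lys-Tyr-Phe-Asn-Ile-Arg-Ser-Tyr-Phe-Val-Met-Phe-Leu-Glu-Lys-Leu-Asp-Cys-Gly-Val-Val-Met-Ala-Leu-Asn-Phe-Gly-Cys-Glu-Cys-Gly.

Matching residues: Val3, Ile9, Val14, Leu17, Leu20, Val24, Val25, Leu28.

8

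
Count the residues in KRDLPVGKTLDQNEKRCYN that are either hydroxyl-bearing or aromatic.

Hydroxyl-bearing: S, T, Y. Aromatic: F, W, Y.
Hydroxyl-bearing residues here: T9, Y18 (2).
Aromatic residues here: Y18 (1).
Y is in both groups, so the 1 Y residue must not be double-counted.
Total = 2 + 1 − 1 = 2.

2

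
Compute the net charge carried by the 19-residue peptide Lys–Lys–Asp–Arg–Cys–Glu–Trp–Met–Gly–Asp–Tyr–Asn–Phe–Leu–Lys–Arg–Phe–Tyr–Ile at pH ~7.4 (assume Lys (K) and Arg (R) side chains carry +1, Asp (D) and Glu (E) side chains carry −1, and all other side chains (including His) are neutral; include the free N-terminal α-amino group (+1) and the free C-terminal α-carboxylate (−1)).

Positive (K, R): Lys1, Lys2, Arg4, Lys15, Arg16 → +5.
Negative (D, E): Asp3, Glu6, Asp10 → −3.
The N-terminus (+1) and C-terminus (−1) cancel.
Net charge = (+5) + (−3) = +2.

+2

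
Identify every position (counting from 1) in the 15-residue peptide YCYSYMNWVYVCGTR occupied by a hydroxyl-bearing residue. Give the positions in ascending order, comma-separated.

1, 3, 4, 5, 10, 14

S, T, and Y are the three residues with a side-chain hydroxyl.
Matching residues: Y1, Y3, S4, Y5, Y10, T14.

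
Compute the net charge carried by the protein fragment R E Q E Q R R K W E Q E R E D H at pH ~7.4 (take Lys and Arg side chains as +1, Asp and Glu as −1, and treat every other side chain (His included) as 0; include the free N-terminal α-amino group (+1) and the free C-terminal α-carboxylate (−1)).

-1

Positive (K, R): R1, R6, R7, K8, R13 → +5.
Negative (D, E): E2, E4, E10, E12, E14, D15 → −6.
The N-terminus (+1) and C-terminus (−1) cancel.
Net charge = (+5) + (−6) = −1.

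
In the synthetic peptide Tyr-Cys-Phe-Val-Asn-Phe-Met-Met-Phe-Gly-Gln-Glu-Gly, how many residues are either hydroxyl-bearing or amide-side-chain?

3

Hydroxyl-bearing: S, T, Y. Amide-side-chain: N, Q.
Hydroxyl-bearing residues here: Tyr1 (1).
Amide-side-chain residues here: Asn5, Gln11 (2).
The two groups share no amino acid, so total = 1 + 2 = 3.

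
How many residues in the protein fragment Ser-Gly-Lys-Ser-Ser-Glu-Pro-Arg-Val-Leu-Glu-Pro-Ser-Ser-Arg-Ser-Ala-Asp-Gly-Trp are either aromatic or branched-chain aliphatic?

Aromatic: F, W, Y. Branched-chain aliphatic: I, L, V.
Aromatic residues here: Trp20 (1).
Branched-chain aliphatic residues here: Val9, Leu10 (2).
The two groups share no amino acid, so total = 1 + 2 = 3.

3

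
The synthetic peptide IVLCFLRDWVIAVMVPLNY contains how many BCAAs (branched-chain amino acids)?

9

Valine (V), leucine (L), and isoleucine (I) are the branched-chain amino acids.
Matching residues: I1, V2, L3, L6, V10, I11, V13, V15, L17.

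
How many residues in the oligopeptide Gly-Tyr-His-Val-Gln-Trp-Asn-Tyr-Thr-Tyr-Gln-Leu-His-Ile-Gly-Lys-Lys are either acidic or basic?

4

Acidic: D, E. Basic: H, K, R.
Acidic residues here: none (0).
Basic residues here: His3, His13, Lys16, Lys17 (4).
The two groups share no amino acid, so total = 0 + 4 = 4.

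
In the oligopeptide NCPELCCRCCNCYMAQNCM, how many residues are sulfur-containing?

Only Cys (C) and Met (M) have a sulfur atom in the side chain.
Matching residues: C2, C6, C7, C9, C10, C12, M14, C18, M19.

9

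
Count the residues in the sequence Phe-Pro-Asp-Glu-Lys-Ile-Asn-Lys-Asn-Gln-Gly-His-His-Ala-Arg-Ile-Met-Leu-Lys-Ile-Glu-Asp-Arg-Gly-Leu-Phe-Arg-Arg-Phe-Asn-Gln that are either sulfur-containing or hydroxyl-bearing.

1

Sulfur-containing: C, M. Hydroxyl-bearing: S, T, Y.
Sulfur-containing residues here: Met17 (1).
Hydroxyl-bearing residues here: none (0).
The two groups share no amino acid, so total = 1 + 0 = 1.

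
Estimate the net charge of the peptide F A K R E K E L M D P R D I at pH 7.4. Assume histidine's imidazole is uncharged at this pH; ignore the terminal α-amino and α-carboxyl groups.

At pH ~7.4 the Lys and Arg side chains are protonated (+1), the Asp and Glu side chains are deprotonated (−1), and with His taken as neutral all other side chains carry no charge.
Positive (K, R): K3, R4, K6, R12 → +4.
Negative (D, E): E5, E7, D10, D13 → −4.
Net charge = (+4) + (−4) = 0.

0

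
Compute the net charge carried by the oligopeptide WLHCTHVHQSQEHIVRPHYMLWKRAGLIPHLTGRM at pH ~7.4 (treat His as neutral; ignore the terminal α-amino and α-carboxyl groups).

The side chains ionized at physiological pH are Lys/Arg (+1) and Asp/Glu (−1); with His treated as neutral, nothing else contributes.
Positive (K, R): R16, K23, R24, R34 → +4.
Negative (D, E): E12 → −1.
Net charge = (+4) + (−1) = +3.

+3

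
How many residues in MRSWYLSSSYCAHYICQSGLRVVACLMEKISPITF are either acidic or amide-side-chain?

Acidic: D, E. Amide-side-chain: N, Q.
Acidic residues here: E28 (1).
Amide-side-chain residues here: Q17 (1).
The two groups share no amino acid, so total = 1 + 1 = 2.

2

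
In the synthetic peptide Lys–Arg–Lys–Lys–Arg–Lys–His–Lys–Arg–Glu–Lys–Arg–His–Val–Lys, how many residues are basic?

The basic amino acids are Lys (K), Arg (R), and His (H).
Matching residues: Lys1, Arg2, Lys3, Lys4, Arg5, Lys6, His7, Lys8, Arg9, Lys11, Arg12, His13, Lys15.

13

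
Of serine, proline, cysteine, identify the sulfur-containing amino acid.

cysteine

Cysteine (C, thiol) and methionine (M, thioether) are the two sulfur-containing amino acids.
Of the listed options, only cysteine belongs to this group.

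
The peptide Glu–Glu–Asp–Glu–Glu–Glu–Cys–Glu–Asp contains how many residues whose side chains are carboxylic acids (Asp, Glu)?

Matching residues: Glu1, Glu2, Asp3, Glu4, Glu5, Glu6, Glu8, Asp9.

8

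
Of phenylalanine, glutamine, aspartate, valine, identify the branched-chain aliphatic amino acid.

Valine (V), leucine (L), and isoleucine (I) are the branched-chain amino acids.
Of the listed options, only valine belongs to this group.

valine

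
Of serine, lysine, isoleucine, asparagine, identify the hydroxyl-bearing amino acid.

serine

The –OH-bearing residues are Ser, Thr (aliphatic alcohols), and Tyr (phenol).
Of the listed options, only serine belongs to this group.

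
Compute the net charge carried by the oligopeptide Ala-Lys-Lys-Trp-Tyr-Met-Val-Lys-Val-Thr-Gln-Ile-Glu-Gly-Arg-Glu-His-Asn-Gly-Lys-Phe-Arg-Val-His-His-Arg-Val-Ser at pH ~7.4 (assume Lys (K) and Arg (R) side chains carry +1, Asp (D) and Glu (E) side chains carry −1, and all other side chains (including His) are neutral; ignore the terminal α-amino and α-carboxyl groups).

+5

Positive (K, R): Lys2, Lys3, Lys8, Arg15, Lys20, Arg22, Arg26 → +7.
Negative (D, E): Glu13, Glu16 → −2.
Net charge = (+7) + (−2) = +5.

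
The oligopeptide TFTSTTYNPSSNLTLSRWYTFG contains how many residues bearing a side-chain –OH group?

The –OH-bearing residues are Ser, Thr (aliphatic alcohols), and Tyr (phenol).
Matching residues: T1, T3, S4, T5, T6, Y7, S10, S11, T14, S16, Y19, T20.

12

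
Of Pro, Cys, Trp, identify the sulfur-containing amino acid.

Cys

Only Cys (C) and Met (M) have a sulfur atom in the side chain.
Of the listed options, only Cys belongs to this group.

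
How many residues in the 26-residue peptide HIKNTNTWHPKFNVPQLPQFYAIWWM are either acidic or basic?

Acidic: D, E. Basic: H, K, R.
Acidic residues here: none (0).
Basic residues here: H1, K3, H9, K11 (4).
The two groups share no amino acid, so total = 0 + 4 = 4.

4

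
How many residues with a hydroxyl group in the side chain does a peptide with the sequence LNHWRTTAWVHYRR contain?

The –OH-bearing residues are Ser, Thr (aliphatic alcohols), and Tyr (phenol).
Matching residues: T6, T7, Y12.

3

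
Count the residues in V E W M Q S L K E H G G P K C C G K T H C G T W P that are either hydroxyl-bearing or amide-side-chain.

4

Hydroxyl-bearing: S, T, Y. Amide-side-chain: N, Q.
Hydroxyl-bearing residues here: S6, T19, T23 (3).
Amide-side-chain residues here: Q5 (1).
The two groups share no amino acid, so total = 3 + 1 = 4.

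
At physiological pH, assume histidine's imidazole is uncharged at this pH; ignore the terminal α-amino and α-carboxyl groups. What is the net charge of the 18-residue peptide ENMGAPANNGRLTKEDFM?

-1

The side chains ionized at physiological pH are Lys/Arg (+1) and Asp/Glu (−1); with His treated as neutral, nothing else contributes.
Positive (K, R): R11, K14 → +2.
Negative (D, E): E1, E15, D16 → −3.
Net charge = (+2) + (−3) = −1.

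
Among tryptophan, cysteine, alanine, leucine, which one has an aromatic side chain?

F, W, and Y each carry an aromatic ring on the side chain.
Of the listed options, only tryptophan belongs to this group.

tryptophan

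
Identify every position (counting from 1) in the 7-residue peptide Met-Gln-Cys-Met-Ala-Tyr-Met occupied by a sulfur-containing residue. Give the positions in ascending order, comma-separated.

1, 3, 4, 7

Matching residues: Met1, Cys3, Met4, Met7.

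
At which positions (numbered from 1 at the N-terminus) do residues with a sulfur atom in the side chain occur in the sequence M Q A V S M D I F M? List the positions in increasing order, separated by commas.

1, 6, 10

Only Cys (C) and Met (M) have a sulfur atom in the side chain.
Matching residues: M1, M6, M10.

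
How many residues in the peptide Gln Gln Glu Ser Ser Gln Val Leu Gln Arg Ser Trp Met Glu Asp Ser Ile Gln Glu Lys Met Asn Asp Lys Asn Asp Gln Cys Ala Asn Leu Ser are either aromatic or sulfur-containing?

Aromatic: F, W, Y. Sulfur-containing: C, M.
Aromatic residues here: Trp12 (1).
Sulfur-containing residues here: Met13, Met21, Cys28 (3).
The two groups share no amino acid, so total = 1 + 3 = 4.

4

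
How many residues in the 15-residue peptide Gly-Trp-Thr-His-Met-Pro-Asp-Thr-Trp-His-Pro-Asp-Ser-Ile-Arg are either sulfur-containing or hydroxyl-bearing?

4

Sulfur-containing: C, M. Hydroxyl-bearing: S, T, Y.
Sulfur-containing residues here: Met5 (1).
Hydroxyl-bearing residues here: Thr3, Thr8, Ser13 (3).
The two groups share no amino acid, so total = 1 + 3 = 4.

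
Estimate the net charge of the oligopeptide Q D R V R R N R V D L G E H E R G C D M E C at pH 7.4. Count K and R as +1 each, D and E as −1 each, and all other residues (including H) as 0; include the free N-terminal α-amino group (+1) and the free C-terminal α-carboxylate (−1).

-1

Positive (K, R): R3, R5, R6, R8, R16 → +5.
Negative (D, E): D2, D10, E13, E15, D19, E21 → −6.
The N-terminus (+1) and C-terminus (−1) cancel.
Net charge = (+5) + (−6) = −1.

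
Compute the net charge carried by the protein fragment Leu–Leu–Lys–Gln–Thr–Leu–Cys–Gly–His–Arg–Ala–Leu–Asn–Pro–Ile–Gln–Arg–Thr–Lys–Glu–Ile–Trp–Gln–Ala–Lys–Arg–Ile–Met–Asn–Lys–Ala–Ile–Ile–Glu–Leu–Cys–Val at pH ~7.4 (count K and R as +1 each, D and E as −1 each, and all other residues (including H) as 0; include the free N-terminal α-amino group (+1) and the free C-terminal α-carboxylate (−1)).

+5

Positive (K, R): Lys3, Arg10, Arg17, Lys19, Lys25, Arg26, Lys30 → +7.
Negative (D, E): Glu20, Glu34 → −2.
The N-terminus (+1) and C-terminus (−1) cancel.
Net charge = (+7) + (−2) = +5.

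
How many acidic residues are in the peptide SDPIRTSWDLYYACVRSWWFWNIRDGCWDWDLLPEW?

6

The acidic residues are Asp (D) and Glu (E), whose side chains end in a carboxylate group.
Matching residues: D2, D9, D25, D29, D31, E35.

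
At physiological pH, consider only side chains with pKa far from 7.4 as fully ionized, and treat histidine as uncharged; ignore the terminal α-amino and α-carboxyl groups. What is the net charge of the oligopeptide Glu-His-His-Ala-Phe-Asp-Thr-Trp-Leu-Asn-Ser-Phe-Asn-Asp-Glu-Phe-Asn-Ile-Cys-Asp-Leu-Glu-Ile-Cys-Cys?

At pH ~7.4 the Lys and Arg side chains are protonated (+1), the Asp and Glu side chains are deprotonated (−1), and with His taken as neutral all other side chains carry no charge.
Positive (K, R): none → +0.
Negative (D, E): Glu1, Asp6, Asp14, Glu15, Asp20, Glu22 → −6.
Net charge = (+0) + (−6) = −6.

-6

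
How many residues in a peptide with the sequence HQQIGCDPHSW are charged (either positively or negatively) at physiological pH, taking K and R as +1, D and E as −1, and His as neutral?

1

Charged side chains at pH ~7.4: K, R (positive); D, E (negative).
Matching residues: D7.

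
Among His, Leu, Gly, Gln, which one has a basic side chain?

K, R, and H are the three residues with basic side chains (ε-amine, guanidinium, and imidazole respectively).
Of the listed options, only His belongs to this group.

His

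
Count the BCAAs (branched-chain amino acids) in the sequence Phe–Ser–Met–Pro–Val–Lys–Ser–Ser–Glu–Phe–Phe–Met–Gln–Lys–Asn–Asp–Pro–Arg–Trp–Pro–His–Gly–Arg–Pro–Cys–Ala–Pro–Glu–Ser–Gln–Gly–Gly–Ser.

1

V, L, and I make up the branched-chain aliphatic group.
Matching residues: Val5.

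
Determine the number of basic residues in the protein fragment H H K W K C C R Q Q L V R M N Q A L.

6

K, R, and H are the three residues with basic side chains (ε-amine, guanidinium, and imidazole respectively).
Matching residues: H1, H2, K3, K5, R8, R13.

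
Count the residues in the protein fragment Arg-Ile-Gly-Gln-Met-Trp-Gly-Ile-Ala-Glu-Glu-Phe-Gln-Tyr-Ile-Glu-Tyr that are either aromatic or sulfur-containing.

5

Aromatic: F, W, Y. Sulfur-containing: C, M.
Aromatic residues here: Trp6, Phe12, Tyr14, Tyr17 (4).
Sulfur-containing residues here: Met5 (1).
The two groups share no amino acid, so total = 4 + 1 = 5.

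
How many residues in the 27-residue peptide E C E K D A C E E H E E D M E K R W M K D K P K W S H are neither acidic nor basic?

9

Acidic: D, E. Basic: K, R, H. All other residues are neither.
Matching residues: C2, A6, C7, M14, W18, M19, P23, W25, S26.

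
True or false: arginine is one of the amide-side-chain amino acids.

False

Only N (asparagine) and Q (glutamine) carry a side-chain carboxamide.
Arginine is not in this group.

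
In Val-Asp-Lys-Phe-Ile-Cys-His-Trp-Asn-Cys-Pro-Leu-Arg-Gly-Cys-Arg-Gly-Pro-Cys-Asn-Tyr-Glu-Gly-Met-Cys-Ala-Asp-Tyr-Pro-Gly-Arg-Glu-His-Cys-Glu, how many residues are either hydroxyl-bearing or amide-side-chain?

Hydroxyl-bearing: S, T, Y. Amide-side-chain: N, Q.
Hydroxyl-bearing residues here: Tyr21, Tyr28 (2).
Amide-side-chain residues here: Asn9, Asn20 (2).
The two groups share no amino acid, so total = 2 + 2 = 4.

4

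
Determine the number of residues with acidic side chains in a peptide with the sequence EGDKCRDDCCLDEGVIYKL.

The acidic residues are Asp (D) and Glu (E), whose side chains end in a carboxylate group.
Matching residues: E1, D3, D7, D8, D12, E13.

6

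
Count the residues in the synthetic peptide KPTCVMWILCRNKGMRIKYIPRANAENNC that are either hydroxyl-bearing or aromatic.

Hydroxyl-bearing: S, T, Y. Aromatic: F, W, Y.
Hydroxyl-bearing residues here: T3, Y19 (2).
Aromatic residues here: W7, Y19 (2).
Y is in both groups, so the 1 Y residue must not be double-counted.
Total = 2 + 2 − 1 = 3.

3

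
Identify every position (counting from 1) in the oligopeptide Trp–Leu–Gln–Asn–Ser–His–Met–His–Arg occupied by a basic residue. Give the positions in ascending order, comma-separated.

The basic amino acids are Lys (K), Arg (R), and His (H).
Matching residues: His6, His8, Arg9.

6, 8, 9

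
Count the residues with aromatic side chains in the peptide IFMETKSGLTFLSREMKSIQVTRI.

2

F, W, and Y each carry an aromatic ring on the side chain.
Matching residues: F2, F11.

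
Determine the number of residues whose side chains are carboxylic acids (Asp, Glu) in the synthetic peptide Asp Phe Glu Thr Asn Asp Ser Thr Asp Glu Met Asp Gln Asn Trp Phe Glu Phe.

7

Matching residues: Asp1, Glu3, Asp6, Asp9, Glu10, Asp12, Glu17.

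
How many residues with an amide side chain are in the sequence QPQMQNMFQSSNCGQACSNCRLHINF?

Asparagine (N) and glutamine (Q) have uncharged amide side chains.
Matching residues: Q1, Q3, Q5, N6, Q9, N12, Q15, N19, N25.

9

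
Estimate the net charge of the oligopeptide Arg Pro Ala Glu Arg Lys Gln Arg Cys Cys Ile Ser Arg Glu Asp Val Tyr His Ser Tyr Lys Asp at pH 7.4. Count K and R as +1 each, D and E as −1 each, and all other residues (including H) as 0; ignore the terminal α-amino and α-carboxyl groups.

Positive (K, R): Arg1, Arg5, Lys6, Arg8, Arg13, Lys21 → +6.
Negative (D, E): Glu4, Glu14, Asp15, Asp22 → −4.
Net charge = (+6) + (−4) = +2.

+2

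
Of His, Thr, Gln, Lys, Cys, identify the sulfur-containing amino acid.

Only Cys (C) and Met (M) have a sulfur atom in the side chain.
Of the listed options, only Cys belongs to this group.

Cys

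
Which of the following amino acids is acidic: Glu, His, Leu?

Glu

Aspartate (D) and glutamate (E) have carboxylic-acid side chains and are the acidic amino acids.
Of the listed options, only Glu belongs to this group.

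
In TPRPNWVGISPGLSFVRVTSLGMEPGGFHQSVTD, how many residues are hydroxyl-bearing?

7

S, T, and Y are the three residues with a side-chain hydroxyl.
Matching residues: T1, S10, S14, T19, S20, S31, T33.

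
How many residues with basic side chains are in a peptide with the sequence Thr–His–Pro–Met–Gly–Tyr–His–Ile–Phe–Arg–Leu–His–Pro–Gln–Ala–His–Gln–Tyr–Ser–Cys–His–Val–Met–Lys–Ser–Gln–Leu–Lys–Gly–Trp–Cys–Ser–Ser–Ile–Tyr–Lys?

9

K, R, and H are the three residues with basic side chains (ε-amine, guanidinium, and imidazole respectively).
Matching residues: His2, His7, Arg10, His12, His16, His21, Lys24, Lys28, Lys36.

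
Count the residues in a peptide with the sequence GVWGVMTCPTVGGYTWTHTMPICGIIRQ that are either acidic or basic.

Acidic: D, E. Basic: H, K, R.
Acidic residues here: none (0).
Basic residues here: H18, R27 (2).
The two groups share no amino acid, so total = 0 + 2 = 2.

2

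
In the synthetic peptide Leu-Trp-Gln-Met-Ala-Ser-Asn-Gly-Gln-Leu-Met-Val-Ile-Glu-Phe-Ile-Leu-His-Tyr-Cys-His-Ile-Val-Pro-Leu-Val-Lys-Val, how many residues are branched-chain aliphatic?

Valine (V), leucine (L), and isoleucine (I) are the branched-chain amino acids.
Matching residues: Leu1, Leu10, Val12, Ile13, Ile16, Leu17, Ile22, Val23, Leu25, Val26, Val28.

11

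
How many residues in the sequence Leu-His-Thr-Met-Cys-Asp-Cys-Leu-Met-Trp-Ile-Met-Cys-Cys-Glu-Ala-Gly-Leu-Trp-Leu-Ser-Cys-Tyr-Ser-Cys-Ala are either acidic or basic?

Acidic: D, E. Basic: H, K, R.
Acidic residues here: Asp6, Glu15 (2).
Basic residues here: His2 (1).
The two groups share no amino acid, so total = 2 + 1 = 3.

3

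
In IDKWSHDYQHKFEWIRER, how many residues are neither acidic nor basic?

Acidic: D, E. Basic: K, R, H. All other residues are neither.
Matching residues: I1, W4, S5, Y8, Q9, F12, W14, I15.

8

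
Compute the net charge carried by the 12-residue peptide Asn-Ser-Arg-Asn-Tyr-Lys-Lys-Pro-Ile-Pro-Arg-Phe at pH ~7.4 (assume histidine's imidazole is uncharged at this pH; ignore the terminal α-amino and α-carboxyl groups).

Near pH 7.4, K and R contribute +1 each, D and E contribute −1 each, and every other side chain (His included, as stated) is uncharged.
Positive (K, R): Arg3, Lys6, Lys7, Arg11 → +4.
Negative (D, E): none → −0.
Net charge = (+4) + (−0) = +4.

+4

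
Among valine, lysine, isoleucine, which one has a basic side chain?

Lysine (K), arginine (R), and histidine (H) have basic, nitrogen-containing side chains.
Of the listed options, only lysine belongs to this group.

lysine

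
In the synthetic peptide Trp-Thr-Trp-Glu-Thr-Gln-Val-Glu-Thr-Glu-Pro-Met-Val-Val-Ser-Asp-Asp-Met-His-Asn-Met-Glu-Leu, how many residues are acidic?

Only D (aspartate) and E (glutamate) carry a side-chain carboxylic acid.
Matching residues: Glu4, Glu8, Glu10, Asp16, Asp17, Glu22.

6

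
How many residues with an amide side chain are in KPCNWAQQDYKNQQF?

6

Only N (asparagine) and Q (glutamine) carry a side-chain carboxamide.
Matching residues: N4, Q7, Q8, N12, Q13, Q14.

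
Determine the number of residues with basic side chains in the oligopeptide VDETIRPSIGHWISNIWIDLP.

2

Lysine (K), arginine (R), and histidine (H) have basic, nitrogen-containing side chains.
Matching residues: R6, H11.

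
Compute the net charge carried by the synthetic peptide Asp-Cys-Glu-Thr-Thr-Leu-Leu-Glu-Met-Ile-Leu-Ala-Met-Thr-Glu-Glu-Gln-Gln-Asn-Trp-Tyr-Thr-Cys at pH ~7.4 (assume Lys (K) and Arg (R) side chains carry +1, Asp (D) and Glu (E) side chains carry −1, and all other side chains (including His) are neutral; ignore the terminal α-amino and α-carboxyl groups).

-5

Positive (K, R): none → +0.
Negative (D, E): Asp1, Glu3, Glu8, Glu15, Glu16 → −5.
Net charge = (+0) + (−5) = −5.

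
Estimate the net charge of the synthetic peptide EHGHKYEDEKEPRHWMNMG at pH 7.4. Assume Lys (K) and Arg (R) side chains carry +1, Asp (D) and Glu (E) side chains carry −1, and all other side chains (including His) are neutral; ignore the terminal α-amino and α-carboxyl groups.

Positive (K, R): K5, K10, R13 → +3.
Negative (D, E): E1, E7, D8, E9, E11 → −5.
Net charge = (+3) + (−5) = −2.

-2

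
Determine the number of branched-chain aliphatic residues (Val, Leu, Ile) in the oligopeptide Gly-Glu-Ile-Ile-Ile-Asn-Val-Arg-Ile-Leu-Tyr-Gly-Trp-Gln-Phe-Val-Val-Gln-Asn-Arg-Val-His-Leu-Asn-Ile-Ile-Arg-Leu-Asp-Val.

Matching residues: Ile3, Ile4, Ile5, Val7, Ile9, Leu10, Val16, Val17, Val21, Leu23, Ile25, Ile26, Leu28, Val30.

14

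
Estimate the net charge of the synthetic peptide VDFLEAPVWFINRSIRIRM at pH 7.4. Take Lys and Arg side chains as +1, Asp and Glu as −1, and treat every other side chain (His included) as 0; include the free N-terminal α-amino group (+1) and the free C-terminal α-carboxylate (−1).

+1

Positive (K, R): R13, R16, R18 → +3.
Negative (D, E): D2, E5 → −2.
The N-terminus (+1) and C-terminus (−1) cancel.
Net charge = (+3) + (−2) = +1.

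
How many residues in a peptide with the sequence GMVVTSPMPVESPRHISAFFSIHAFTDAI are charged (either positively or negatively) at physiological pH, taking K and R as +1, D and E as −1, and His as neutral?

3

Charged side chains at pH ~7.4: K, R (positive); D, E (negative).
Matching residues: E11, R14, D27.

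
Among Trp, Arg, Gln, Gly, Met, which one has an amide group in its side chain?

Asparagine (N) and glutamine (Q) have uncharged amide side chains.
Of the listed options, only Gln belongs to this group.

Gln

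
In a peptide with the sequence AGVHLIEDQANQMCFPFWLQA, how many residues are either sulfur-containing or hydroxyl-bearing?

Sulfur-containing: C, M. Hydroxyl-bearing: S, T, Y.
Sulfur-containing residues here: M13, C14 (2).
Hydroxyl-bearing residues here: none (0).
The two groups share no amino acid, so total = 2 + 0 = 2.

2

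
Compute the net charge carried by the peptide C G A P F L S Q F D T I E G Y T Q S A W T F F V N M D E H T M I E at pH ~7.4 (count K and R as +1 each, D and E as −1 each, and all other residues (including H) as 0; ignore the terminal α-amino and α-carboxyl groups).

-5

Positive (K, R): none → +0.
Negative (D, E): D10, E13, D27, E28, E33 → −5.
Net charge = (+0) + (−5) = −5.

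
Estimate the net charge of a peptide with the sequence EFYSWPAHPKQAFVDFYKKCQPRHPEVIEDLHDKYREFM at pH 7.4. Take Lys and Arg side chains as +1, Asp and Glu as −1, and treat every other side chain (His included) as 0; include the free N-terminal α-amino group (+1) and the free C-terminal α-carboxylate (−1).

Positive (K, R): K10, K18, K19, R23, K34, R36 → +6.
Negative (D, E): E1, D15, E26, E29, D30, D33, E37 → −7.
The N-terminus (+1) and C-terminus (−1) cancel.
Net charge = (+6) + (−7) = −1.

-1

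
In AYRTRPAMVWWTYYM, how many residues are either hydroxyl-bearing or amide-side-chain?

Hydroxyl-bearing: S, T, Y. Amide-side-chain: N, Q.
Hydroxyl-bearing residues here: Y2, T4, T12, Y13, Y14 (5).
Amide-side-chain residues here: none (0).
The two groups share no amino acid, so total = 5 + 0 = 5.

5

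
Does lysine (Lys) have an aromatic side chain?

F, W, and Y each carry an aromatic ring on the side chain.
Lysine is not in this group.

No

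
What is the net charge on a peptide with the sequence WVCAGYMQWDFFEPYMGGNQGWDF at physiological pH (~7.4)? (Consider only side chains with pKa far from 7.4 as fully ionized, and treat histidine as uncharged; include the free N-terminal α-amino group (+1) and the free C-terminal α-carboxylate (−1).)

Near pH 7.4, K and R contribute +1 each, D and E contribute −1 each, and every other side chain (His included, as stated) is uncharged.
Positive (K, R): none → +0.
Negative (D, E): D10, E13, D23 → −3.
The N-terminus (+1) and C-terminus (−1) cancel.
Net charge = (+0) + (−3) = −3.

-3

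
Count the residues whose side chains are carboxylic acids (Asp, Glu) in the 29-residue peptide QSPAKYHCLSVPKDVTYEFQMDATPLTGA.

3

Matching residues: D14, E18, D22.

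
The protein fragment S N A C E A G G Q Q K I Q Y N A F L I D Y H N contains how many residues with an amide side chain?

6

Only N (asparagine) and Q (glutamine) carry a side-chain carboxamide.
Matching residues: N2, Q9, Q10, Q13, N15, N23.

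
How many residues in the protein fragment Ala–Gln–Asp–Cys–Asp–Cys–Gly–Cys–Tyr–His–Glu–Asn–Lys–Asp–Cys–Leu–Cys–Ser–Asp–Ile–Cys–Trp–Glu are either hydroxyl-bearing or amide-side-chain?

Hydroxyl-bearing: S, T, Y. Amide-side-chain: N, Q.
Hydroxyl-bearing residues here: Tyr9, Ser18 (2).
Amide-side-chain residues here: Gln2, Asn12 (2).
The two groups share no amino acid, so total = 2 + 2 = 4.

4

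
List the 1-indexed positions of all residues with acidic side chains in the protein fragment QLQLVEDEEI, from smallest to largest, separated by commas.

The acidic residues are Asp (D) and Glu (E), whose side chains end in a carboxylate group.
Matching residues: E6, D7, E8, E9.

6, 7, 8, 9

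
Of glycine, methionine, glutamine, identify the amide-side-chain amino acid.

Asparagine (N) and glutamine (Q) have uncharged amide side chains.
Of the listed options, only glutamine belongs to this group.

glutamine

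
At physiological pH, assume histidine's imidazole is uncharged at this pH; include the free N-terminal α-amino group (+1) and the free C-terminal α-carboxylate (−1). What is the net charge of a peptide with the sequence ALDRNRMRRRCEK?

At pH ~7.4 the Lys and Arg side chains are protonated (+1), the Asp and Glu side chains are deprotonated (−1), and with His taken as neutral all other side chains carry no charge.
Positive (K, R): R4, R6, R8, R9, R10, K13 → +6.
Negative (D, E): D3, E12 → −2.
The N-terminus (+1) and C-terminus (−1) cancel.
Net charge = (+6) + (−2) = +4.

+4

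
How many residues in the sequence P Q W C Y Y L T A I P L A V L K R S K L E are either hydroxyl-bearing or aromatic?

Hydroxyl-bearing: S, T, Y. Aromatic: F, W, Y.
Hydroxyl-bearing residues here: Y5, Y6, T8, S18 (4).
Aromatic residues here: W3, Y5, Y6 (3).
Y is in both groups, so the 2 Y residues must not be double-counted.
Total = 4 + 3 − 2 = 5.

5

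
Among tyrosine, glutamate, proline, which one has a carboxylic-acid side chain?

Aspartate (D) and glutamate (E) have carboxylic-acid side chains and are the acidic amino acids.
Of the listed options, only glutamate belongs to this group.

glutamate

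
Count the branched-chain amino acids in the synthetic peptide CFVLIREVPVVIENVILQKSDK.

V, L, and I make up the branched-chain aliphatic group.
Matching residues: V3, L4, I5, V8, V10, V11, I12, V15, I16, L17.

10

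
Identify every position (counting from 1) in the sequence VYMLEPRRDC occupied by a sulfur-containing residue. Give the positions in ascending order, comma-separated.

3, 10

Only Cys (C) and Met (M) have a sulfur atom in the side chain.
Matching residues: M3, C10.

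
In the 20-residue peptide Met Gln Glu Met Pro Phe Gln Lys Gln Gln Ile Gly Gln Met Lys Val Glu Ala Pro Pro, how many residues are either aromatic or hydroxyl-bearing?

Aromatic: F, W, Y. Hydroxyl-bearing: S, T, Y.
Aromatic residues here: Phe6 (1).
Hydroxyl-bearing residues here: none (0).
(Y belongs to both groups, but none appear in this sequence.) Total = 1 + 0 = 1.

1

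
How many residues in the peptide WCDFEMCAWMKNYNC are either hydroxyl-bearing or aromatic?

Hydroxyl-bearing: S, T, Y. Aromatic: F, W, Y.
Hydroxyl-bearing residues here: Y13 (1).
Aromatic residues here: W1, F4, W9, Y13 (4).
Y is in both groups, so the 1 Y residue must not be double-counted.
Total = 1 + 4 − 1 = 4.

4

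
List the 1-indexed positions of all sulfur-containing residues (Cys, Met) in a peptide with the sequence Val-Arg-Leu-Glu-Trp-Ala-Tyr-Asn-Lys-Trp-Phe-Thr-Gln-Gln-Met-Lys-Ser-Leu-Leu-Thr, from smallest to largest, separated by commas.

Matching residues: Met15.

15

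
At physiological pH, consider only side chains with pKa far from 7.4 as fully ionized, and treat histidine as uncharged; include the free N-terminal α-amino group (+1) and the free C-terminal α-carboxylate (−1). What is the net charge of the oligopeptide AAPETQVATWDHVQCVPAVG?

-2

At pH ~7.4 the Lys and Arg side chains are protonated (+1), the Asp and Glu side chains are deprotonated (−1), and with His taken as neutral all other side chains carry no charge.
Positive (K, R): none → +0.
Negative (D, E): E4, D11 → −2.
The N-terminus (+1) and C-terminus (−1) cancel.
Net charge = (+0) + (−2) = −2.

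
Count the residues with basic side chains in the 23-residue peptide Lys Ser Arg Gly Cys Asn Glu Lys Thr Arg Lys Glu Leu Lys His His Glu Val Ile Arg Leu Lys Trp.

The basic amino acids are Lys (K), Arg (R), and His (H).
Matching residues: Lys1, Arg3, Lys8, Arg10, Lys11, Lys14, His15, His16, Arg20, Lys22.

10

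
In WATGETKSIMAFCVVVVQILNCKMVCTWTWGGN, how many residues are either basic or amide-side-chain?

5

Basic: H, K, R. Amide-side-chain: N, Q.
Basic residues here: K7, K23 (2).
Amide-side-chain residues here: Q18, N21, N33 (3).
The two groups share no amino acid, so total = 2 + 3 = 5.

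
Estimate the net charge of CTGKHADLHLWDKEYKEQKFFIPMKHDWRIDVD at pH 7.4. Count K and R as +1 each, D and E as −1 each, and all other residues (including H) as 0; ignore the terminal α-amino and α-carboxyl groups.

Positive (K, R): K4, K13, K16, K19, K25, R29 → +6.
Negative (D, E): D7, D12, E14, E17, D27, D31, D33 → −7.
Net charge = (+6) + (−7) = −1.

-1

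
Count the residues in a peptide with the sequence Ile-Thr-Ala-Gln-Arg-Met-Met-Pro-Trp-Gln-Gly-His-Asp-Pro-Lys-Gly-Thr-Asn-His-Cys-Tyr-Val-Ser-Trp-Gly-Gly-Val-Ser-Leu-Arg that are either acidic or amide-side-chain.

4

Acidic: D, E. Amide-side-chain: N, Q.
Acidic residues here: Asp13 (1).
Amide-side-chain residues here: Gln4, Gln10, Asn18 (3).
The two groups share no amino acid, so total = 1 + 3 = 4.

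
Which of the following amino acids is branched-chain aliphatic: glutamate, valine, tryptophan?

The BCAAs are Val, Leu, and Ile — aliphatic side chains with a branch point.
Of the listed options, only valine belongs to this group.

valine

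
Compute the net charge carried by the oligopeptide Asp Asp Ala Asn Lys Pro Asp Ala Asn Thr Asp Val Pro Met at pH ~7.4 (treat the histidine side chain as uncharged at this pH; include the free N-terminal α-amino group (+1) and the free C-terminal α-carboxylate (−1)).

-3

At pH ~7.4 the Lys and Arg side chains are protonated (+1), the Asp and Glu side chains are deprotonated (−1), and with His taken as neutral all other side chains carry no charge.
Positive (K, R): Lys5 → +1.
Negative (D, E): Asp1, Asp2, Asp7, Asp11 → −4.
The N-terminus (+1) and C-terminus (−1) cancel.
Net charge = (+1) + (−4) = −3.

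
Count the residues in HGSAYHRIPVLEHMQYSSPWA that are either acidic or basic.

Acidic: D, E. Basic: H, K, R.
Acidic residues here: E12 (1).
Basic residues here: H1, H6, R7, H13 (4).
The two groups share no amino acid, so total = 1 + 4 = 5.

5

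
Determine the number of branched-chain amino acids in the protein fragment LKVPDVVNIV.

6

The BCAAs are Val, Leu, and Ile — aliphatic side chains with a branch point.
Matching residues: L1, V3, V6, V7, I9, V10.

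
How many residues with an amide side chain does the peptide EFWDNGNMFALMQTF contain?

Only N (asparagine) and Q (glutamine) carry a side-chain carboxamide.
Matching residues: N5, N7, Q13.

3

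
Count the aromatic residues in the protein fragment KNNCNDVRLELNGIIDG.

Phenylalanine (F), tryptophan (W), and tyrosine (Y) have aromatic ring side chains.
None of the 17 residues belong to this group.

0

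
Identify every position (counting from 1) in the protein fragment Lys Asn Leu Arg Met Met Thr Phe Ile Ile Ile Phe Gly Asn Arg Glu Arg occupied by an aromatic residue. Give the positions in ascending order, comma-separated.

8, 12

Matching residues: Phe8, Phe12.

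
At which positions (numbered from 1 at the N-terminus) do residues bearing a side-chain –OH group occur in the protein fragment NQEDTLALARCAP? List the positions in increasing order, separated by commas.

The –OH-bearing residues are Ser, Thr (aliphatic alcohols), and Tyr (phenol).
Matching residues: T5.

5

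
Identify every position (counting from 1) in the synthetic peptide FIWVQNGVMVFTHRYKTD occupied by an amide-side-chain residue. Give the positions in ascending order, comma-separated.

Matching residues: Q5, N6.

5, 6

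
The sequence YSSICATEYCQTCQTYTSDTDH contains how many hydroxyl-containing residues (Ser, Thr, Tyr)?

11

Matching residues: Y1, S2, S3, T7, Y9, T12, T15, Y16, T17, S18, T20.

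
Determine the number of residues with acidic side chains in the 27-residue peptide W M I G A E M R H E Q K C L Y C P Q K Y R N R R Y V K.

The acidic residues are Asp (D) and Glu (E), whose side chains end in a carboxylate group.
Matching residues: E6, E10.

2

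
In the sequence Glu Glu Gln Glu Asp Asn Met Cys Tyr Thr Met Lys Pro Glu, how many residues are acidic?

5

The acidic residues are Asp (D) and Glu (E), whose side chains end in a carboxylate group.
Matching residues: Glu1, Glu2, Glu4, Asp5, Glu14.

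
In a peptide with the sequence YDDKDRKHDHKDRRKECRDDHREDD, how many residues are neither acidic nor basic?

Acidic: D, E. Basic: K, R, H. All other residues are neither.
Matching residues: Y1, C17.

2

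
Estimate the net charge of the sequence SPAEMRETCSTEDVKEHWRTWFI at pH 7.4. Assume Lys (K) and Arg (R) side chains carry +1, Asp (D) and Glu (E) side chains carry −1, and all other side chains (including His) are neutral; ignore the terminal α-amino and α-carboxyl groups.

Positive (K, R): R6, K15, R19 → +3.
Negative (D, E): E4, E7, E12, D13, E16 → −5.
Net charge = (+3) + (−5) = −2.

-2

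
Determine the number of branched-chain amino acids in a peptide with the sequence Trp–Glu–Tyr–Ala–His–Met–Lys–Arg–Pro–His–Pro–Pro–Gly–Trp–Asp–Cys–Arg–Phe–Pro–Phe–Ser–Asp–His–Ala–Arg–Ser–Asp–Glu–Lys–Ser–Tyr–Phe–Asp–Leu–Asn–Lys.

1

The BCAAs are Val, Leu, and Ile — aliphatic side chains with a branch point.
Matching residues: Leu34.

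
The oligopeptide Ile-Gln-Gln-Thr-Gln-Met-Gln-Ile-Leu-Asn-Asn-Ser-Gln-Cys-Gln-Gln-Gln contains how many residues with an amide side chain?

The amide-side-chain residues are Asn (N) and Gln (Q).
Matching residues: Gln2, Gln3, Gln5, Gln7, Asn10, Asn11, Gln13, Gln15, Gln16, Gln17.

10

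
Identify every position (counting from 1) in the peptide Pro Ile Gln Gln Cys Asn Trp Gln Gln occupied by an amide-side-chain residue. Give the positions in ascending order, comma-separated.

Only N (asparagine) and Q (glutamine) carry a side-chain carboxamide.
Matching residues: Gln3, Gln4, Asn6, Gln8, Gln9.

3, 4, 6, 8, 9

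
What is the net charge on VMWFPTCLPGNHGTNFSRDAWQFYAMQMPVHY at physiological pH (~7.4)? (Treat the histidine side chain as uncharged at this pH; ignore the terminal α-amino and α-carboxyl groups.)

0

The side chains ionized at physiological pH are Lys/Arg (+1) and Asp/Glu (−1); with His treated as neutral, nothing else contributes.
Positive (K, R): R18 → +1.
Negative (D, E): D19 → −1.
Net charge = (+1) + (−1) = 0.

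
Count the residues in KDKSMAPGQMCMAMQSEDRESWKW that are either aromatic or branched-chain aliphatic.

2

Aromatic: F, W, Y. Branched-chain aliphatic: I, L, V.
Aromatic residues here: W22, W24 (2).
Branched-chain aliphatic residues here: none (0).
The two groups share no amino acid, so total = 2 + 0 = 2.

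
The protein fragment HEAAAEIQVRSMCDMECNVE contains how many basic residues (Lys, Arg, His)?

Matching residues: H1, R10.

2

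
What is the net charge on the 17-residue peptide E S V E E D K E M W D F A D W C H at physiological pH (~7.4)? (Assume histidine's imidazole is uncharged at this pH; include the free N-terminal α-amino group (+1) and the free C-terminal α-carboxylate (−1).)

Near pH 7.4, K and R contribute +1 each, D and E contribute −1 each, and every other side chain (His included, as stated) is uncharged.
Positive (K, R): K7 → +1.
Negative (D, E): E1, E4, E5, D6, E8, D11, D14 → −7.
The N-terminus (+1) and C-terminus (−1) cancel.
Net charge = (+1) + (−7) = −6.

-6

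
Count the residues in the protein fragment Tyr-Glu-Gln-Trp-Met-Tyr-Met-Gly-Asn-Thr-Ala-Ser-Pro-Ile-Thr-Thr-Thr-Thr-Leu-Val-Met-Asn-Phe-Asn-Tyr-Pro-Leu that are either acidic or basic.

Acidic: D, E. Basic: H, K, R.
Acidic residues here: Glu2 (1).
Basic residues here: none (0).
The two groups share no amino acid, so total = 1 + 0 = 1.

1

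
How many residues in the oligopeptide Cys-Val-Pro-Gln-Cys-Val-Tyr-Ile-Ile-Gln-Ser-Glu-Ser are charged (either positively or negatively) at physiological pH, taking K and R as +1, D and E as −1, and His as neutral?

1

Charged side chains at pH ~7.4: K, R (positive); D, E (negative).
Matching residues: Glu12.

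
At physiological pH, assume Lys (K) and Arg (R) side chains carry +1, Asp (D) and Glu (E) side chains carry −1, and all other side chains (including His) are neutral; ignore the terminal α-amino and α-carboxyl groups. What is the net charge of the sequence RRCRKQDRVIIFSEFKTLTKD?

Positive (K, R): R1, R2, R4, K5, R8, K16, K20 → +7.
Negative (D, E): D7, E14, D21 → −3.
Net charge = (+7) + (−3) = +4.

+4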